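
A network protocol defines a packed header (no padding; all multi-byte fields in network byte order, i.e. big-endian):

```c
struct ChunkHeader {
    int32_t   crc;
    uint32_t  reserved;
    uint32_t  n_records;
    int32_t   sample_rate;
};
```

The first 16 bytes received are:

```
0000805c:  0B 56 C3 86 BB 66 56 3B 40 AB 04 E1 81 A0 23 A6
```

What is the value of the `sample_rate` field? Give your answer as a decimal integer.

-2120211546

`sample_rate` follows `crc` (4 B), `reserved` (4 B), `n_records` (4 B), so it starts at offset 4 + 4 + 4 = 12 and occupies 4 bytes.
Bytes at offsets 12..15: 81 A0 23 A6.
In big-endian order the high byte comes first in memory.
The bytes are already most-significant first: 0x81A023A6.
Top bit is set, so as a signed 32-bit value this is 0x81A023A6 − 2^32 = -2120211546.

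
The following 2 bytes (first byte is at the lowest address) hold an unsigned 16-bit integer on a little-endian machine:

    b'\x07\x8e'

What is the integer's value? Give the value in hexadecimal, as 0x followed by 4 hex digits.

0x8E07

Little-endian stores the least-significant byte at the lowest address.
Reassemble most-significant byte first: 8E 07 → 0x8E07.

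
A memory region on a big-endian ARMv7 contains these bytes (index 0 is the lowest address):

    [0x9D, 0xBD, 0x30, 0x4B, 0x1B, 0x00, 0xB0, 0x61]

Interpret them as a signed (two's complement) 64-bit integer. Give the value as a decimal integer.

-7080449940022841247

In big-endian order the high byte comes first in memory.
The bytes are already most-significant first: 0x9DBD304B1B00B061.
Top bit is set, so as a signed 64-bit value this is 0x9DBD304B1B00B061 − 2^64 = -7080449940022841247.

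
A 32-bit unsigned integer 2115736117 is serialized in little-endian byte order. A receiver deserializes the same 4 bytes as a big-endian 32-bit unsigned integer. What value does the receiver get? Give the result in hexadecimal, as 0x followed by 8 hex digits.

0x35921B7E

2115736117 in 32-bit hexadecimal is 0x7E1B9235.
Stored little-endian, the bytes at ascending addresses are 35 92 1B 7E.
Read back as big-endian, the last byte is least significant, giving 0x35921B7E.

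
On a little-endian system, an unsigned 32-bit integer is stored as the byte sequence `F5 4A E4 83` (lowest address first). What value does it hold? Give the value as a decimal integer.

Little-endian: lowest address holds the least-significant byte.
Reassemble most-significant byte first: 83 E4 4A F5 → 0x83E44AF5.
0x83E44AF5 = 2212776693.

2212776693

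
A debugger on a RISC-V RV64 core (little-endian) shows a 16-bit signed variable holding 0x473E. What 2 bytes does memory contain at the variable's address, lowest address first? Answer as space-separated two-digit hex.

3E 47

Split into bytes (most-significant first): 47 3E.
In little-endian order the low byte comes first in memory.
So at ascending addresses the bytes are 3E 47.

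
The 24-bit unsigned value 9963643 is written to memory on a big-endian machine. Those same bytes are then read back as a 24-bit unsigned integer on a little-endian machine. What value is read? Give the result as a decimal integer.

9963643 in 24-bit hexadecimal is 0x98087B.
Stored big-endian, the bytes at ascending addresses are 98 08 7B.
Read back as little-endian, the first byte is least significant, giving 0x7B0898.
0x7B0898 = 8063128.

8063128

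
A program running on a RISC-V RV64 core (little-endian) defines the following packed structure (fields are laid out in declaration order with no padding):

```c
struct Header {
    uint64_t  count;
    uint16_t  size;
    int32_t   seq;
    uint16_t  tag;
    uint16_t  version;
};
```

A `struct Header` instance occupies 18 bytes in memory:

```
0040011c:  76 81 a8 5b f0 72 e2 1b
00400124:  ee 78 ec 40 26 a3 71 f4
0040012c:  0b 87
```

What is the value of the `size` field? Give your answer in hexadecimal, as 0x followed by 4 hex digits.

`size` follows `count` (8 bytes), so it starts at byte offset 8 and occupies 2 bytes.
Bytes at offsets 8..9: EE 78.
Little-endian stores the least-significant byte at the lowest address.
Reassemble most-significant byte first: 78 EE → 0x78EE.

0x78EE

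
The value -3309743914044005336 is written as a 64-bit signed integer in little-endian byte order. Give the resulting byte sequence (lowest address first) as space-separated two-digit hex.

Two's complement of -3309743914044005336 in 64 bits: 3309743914044005336 = 0x2DEE928DD61A9BD8; invert → 0xD2116D7229E56427; add 1 → 0xD2116D7229E56428.
Split into bytes (most-significant first): D2 11 6D 72 29 E5 64 28.
Little-endian stores the least-significant byte at the lowest address.
So at ascending addresses the bytes are 28 64 E5 29 72 6D 11 D2.

28 64 E5 29 72 6D 11 D2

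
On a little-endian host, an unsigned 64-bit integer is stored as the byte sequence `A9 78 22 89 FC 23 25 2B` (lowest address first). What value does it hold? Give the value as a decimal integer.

Little-endian stores the least-significant byte at the lowest address.
Reassemble most-significant byte first: 2B 25 23 FC 89 22 78 A9 → 0x2B2523FC892278A9.
0x2B2523FC892278A9 = 3108930685308663977.

3108930685308663977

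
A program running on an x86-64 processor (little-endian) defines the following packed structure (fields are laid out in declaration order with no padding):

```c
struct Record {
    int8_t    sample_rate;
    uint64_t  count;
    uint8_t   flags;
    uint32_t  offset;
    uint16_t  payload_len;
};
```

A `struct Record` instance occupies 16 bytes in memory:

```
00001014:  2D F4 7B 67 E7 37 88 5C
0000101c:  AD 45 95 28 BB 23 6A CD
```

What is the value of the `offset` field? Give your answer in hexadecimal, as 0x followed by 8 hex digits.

`offset` follows `sample_rate` (1 B), `count` (8 B), `flags` (1 B), so it starts at offset 1 + 8 + 1 = 10 and occupies 4 bytes.
Bytes at offsets 10..13: 95 28 BB 23.
In little-endian order the low byte comes first in memory.
Reassemble most-significant byte first: 23 BB 28 95 → 0x23BB2895.

0x23BB2895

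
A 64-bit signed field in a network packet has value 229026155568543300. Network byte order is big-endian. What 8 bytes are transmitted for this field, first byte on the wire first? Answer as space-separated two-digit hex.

03 2D AA 13 36 EF B6 44

229026155568543300 in hexadecimal, padded to 64 bits, is 0x032DAA1336EFB644.
Split into bytes (most-significant first): 03 2D AA 13 36 EF B6 44.
In big-endian order the high byte comes first in memory.
So the memory order matches the most-significant-first order: 03 2D AA 13 36 EF B6 44.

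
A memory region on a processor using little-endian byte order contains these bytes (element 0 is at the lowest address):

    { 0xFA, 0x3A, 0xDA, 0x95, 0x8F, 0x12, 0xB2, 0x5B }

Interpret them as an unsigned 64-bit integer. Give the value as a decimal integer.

Little-endian stores the least-significant byte at the lowest address.
Reassemble most-significant byte first: 5B B2 12 8F 95 DA 3A FA → 0x5BB2128F95DA3AFA.
0x5BB2128F95DA3AFA = 6607364011209669370.

6607364011209669370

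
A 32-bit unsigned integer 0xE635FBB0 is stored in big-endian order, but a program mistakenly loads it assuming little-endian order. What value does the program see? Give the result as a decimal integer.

Stored big-endian, the bytes at ascending addresses are E6 35 FB B0.
Read back as little-endian, the first byte is least significant, giving 0xB0FB35E6.
0xB0FB35E6 = 2969253350.

2969253350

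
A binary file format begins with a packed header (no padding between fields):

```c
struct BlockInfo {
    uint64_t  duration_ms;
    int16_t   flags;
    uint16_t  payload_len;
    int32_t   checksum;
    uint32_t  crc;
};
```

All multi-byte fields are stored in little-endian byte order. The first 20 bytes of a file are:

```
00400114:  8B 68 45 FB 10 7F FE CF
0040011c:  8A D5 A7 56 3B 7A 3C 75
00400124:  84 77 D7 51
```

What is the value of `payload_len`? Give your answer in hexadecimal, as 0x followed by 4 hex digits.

`payload_len` follows `duration_ms` (8 B), `flags` (2 B), so it starts at offset 8 + 2 = 10 and occupies 2 bytes.
Bytes at offsets 10..11: A7 56.
Little-endian stores the least-significant byte at the lowest address.
Reassemble most-significant byte first: 56 A7 → 0x56A7.

0x56A7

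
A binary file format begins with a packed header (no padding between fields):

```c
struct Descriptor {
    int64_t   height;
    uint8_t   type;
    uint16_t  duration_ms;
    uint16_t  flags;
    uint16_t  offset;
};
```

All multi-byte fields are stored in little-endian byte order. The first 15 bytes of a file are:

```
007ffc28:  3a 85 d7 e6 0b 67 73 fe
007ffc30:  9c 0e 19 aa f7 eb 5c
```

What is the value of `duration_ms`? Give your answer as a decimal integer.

`duration_ms` follows `height` (8 B), `type` (1 B), so it starts at offset 8 + 1 = 9 and occupies 2 bytes.
Bytes at offsets 9..10: 0E 19.
Little-endian: lowest address holds the least-significant byte.
Reassemble most-significant byte first: 19 0E → 0x190E.
0x190E = 6414.

6414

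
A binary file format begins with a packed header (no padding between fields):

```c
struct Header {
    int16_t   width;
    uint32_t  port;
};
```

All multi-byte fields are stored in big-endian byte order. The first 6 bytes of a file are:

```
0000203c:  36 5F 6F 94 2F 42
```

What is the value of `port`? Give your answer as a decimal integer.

1871982402

`port` follows `width` (2 bytes), so it starts at byte offset 2 and occupies 4 bytes.
Bytes at offsets 2..5: 6F 94 2F 42.
Big-endian stores the most-significant byte at the lowest address.
The bytes are already most-significant first: 0x6F942F42.
0x6F942F42 = 1871982402.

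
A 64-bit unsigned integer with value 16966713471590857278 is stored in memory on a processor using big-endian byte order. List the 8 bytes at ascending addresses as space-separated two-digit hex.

16966713471590857278 in hexadecimal, padded to 64 bits, is 0xEB75E0024801FA3E.
Split into bytes (most-significant first): EB 75 E0 02 48 01 FA 3E.
Big-endian stores the most-significant byte at the lowest address.
So the memory order matches the most-significant-first order: EB 75 E0 02 48 01 FA 3E.

EB 75 E0 02 48 01 FA 3E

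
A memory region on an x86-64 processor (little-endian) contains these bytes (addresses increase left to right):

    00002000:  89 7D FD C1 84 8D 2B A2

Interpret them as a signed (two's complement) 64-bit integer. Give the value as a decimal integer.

-6761154814236852855

Little-endian: lowest address holds the least-significant byte.
Reassemble most-significant byte first: A2 2B 8D 84 C1 FD 7D 89 → 0xA22B8D84C1FD7D89.
Top bit is set, so as a signed 64-bit value this is 0xA22B8D84C1FD7D89 − 2^64 = -6761154814236852855.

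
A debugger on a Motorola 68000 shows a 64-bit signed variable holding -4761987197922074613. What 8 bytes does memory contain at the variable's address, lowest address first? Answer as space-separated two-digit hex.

Two's complement of -4761987197922074613 in 64 bits: 4761987197922074613 = 0x4215FA205D1A5FF5; invert → 0xBDEA05DFA2E5A00A; add 1 → 0xBDEA05DFA2E5A00B.
Split into bytes (most-significant first): BD EA 05 DF A2 E5 A0 0B.
Big-endian stores the most-significant byte at the lowest address.
So the memory order matches the most-significant-first order: BD EA 05 DF A2 E5 A0 0B.

BD EA 05 DF A2 E5 A0 0B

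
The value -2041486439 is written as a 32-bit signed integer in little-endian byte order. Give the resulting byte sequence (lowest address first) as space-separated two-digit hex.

Two's complement of -2041486439 in 32 bits: 2041486439 = 0x79AE9C67; invert → 0x86516398; add 1 → 0x86516399.
Split into bytes (most-significant first): 86 51 63 99.
In little-endian order the low byte comes first in memory.
So at ascending addresses the bytes are 99 63 51 86.

99 63 51 86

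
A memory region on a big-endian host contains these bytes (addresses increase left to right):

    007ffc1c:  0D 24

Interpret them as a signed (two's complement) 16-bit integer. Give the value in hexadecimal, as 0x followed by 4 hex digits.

In big-endian order the high byte comes first in memory.
The bytes are already most-significant first: 0x0D24.

0x0D24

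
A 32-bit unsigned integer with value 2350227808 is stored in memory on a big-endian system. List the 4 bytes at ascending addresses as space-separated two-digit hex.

8C 15 A1 60

2350227808 in hexadecimal, padded to 32 bits, is 0x8C15A160.
Split into bytes (most-significant first): 8C 15 A1 60.
Big-endian: lowest address holds the most-significant byte.
So the memory order matches the most-significant-first order: 8C 15 A1 60.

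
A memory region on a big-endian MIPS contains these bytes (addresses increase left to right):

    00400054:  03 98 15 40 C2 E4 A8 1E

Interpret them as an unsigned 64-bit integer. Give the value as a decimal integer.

258980346465658910

In big-endian order the high byte comes first in memory.
The bytes are already most-significant first: 0x03981540C2E4A81E.
0x03981540C2E4A81E = 258980346465658910.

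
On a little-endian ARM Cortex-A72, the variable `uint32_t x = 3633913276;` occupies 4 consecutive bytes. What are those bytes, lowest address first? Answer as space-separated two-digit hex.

3633913276 in hexadecimal, padded to 32 bits, is 0xD8991DBC.
Split into bytes (most-significant first): D8 99 1D BC.
Little-endian stores the least-significant byte at the lowest address.
So at ascending addresses the bytes are BC 1D 99 D8.

BC 1D 99 D8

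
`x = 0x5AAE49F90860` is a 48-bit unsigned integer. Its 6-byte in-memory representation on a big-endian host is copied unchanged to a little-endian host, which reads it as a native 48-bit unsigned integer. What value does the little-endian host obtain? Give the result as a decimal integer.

Stored big-endian, the bytes at ascending addresses are 5A AE 49 F9 08 60.
Read back as little-endian, the first byte is least significant, giving 0x6008F949AE5A.
0x6008F949AE5A = 105591658360410.

105591658360410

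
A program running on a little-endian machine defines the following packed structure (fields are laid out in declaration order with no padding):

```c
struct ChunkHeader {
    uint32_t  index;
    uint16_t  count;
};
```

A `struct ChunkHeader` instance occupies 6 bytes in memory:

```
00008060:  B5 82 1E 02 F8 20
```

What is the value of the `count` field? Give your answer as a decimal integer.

`count` follows `index` (4 bytes), so it starts at byte offset 4 and occupies 2 bytes.
Bytes at offsets 4..5: F8 20.
In little-endian order the low byte comes first in memory.
Reassemble most-significant byte first: 20 F8 → 0x20F8.
0x20F8 = 8440.

8440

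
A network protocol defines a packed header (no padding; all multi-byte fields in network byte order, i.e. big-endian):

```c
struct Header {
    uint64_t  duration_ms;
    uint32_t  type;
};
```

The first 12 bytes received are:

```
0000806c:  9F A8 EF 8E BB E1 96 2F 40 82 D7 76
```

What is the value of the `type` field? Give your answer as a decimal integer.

`type` follows `duration_ms` (8 bytes), so it starts at byte offset 8 and occupies 4 bytes.
Bytes at offsets 8..11: 40 82 D7 76.
Big-endian stores the most-significant byte at the lowest address.
The bytes are already most-significant first: 0x4082D776.
0x4082D776 = 1082316662.

1082316662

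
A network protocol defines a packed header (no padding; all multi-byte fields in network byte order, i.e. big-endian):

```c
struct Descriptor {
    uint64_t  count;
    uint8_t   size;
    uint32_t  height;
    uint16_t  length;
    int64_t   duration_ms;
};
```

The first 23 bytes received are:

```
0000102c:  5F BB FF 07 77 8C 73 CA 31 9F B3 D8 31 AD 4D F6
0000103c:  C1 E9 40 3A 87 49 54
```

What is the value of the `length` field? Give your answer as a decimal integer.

44365

`length` follows `count` (8 B), `size` (1 B), `height` (4 B), so it starts at offset 8 + 1 + 4 = 13 and occupies 2 bytes.
Bytes at offsets 13..14: AD 4D.
Big-endian: lowest address holds the most-significant byte.
The bytes are already most-significant first: 0xAD4D.
0xAD4D = 44365.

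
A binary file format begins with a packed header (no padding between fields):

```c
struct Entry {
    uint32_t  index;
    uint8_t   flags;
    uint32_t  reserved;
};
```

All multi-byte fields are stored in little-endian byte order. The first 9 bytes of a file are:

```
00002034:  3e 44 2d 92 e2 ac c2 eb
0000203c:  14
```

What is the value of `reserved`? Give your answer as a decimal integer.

`reserved` follows `index` (4 B), `flags` (1 B), so it starts at offset 4 + 1 = 5 and occupies 4 bytes.
Bytes at offsets 5..8: AC C2 EB 14.
Little-endian stores the least-significant byte at the lowest address.
Reassemble most-significant byte first: 14 EB C2 AC → 0x14EBC2AC.
0x14EBC2AC = 350995116.

350995116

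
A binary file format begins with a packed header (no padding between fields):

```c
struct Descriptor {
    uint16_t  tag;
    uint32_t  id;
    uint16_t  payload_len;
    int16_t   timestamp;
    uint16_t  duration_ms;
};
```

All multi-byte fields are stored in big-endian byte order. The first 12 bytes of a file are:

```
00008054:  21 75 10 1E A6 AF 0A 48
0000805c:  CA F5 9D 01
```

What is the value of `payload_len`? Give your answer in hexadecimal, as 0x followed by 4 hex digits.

`payload_len` follows `tag` (2 B), `id` (4 B), so it starts at offset 2 + 4 = 6 and occupies 2 bytes.
Bytes at offsets 6..7: 0A 48.
Big-endian: lowest address holds the most-significant byte.
The bytes are already most-significant first: 0x0A48.

0x0A48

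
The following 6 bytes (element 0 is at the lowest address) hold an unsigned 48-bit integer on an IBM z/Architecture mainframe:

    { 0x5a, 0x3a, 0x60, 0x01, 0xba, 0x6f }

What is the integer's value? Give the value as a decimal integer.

Big-endian stores the most-significant byte at the lowest address.
The bytes are already most-significant first: 0x5A3A6001BA6F.
0x5A3A6001BA6F = 99206765329007.

99206765329007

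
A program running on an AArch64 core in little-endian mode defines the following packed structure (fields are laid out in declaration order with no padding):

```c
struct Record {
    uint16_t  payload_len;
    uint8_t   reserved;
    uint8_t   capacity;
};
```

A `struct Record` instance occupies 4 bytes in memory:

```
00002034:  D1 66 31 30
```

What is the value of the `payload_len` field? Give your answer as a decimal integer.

`payload_len` is the first field, at byte offset 0, occupying 2 bytes.
Bytes at offsets 0..1: D1 66.
In little-endian order the low byte comes first in memory.
Reassemble most-significant byte first: 66 D1 → 0x66D1.
0x66D1 = 26321.

26321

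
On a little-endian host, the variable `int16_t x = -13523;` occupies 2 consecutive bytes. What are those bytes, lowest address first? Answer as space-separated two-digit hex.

2D CB

Two's complement of -13523 in 16 bits: 13523 = 0x34D3; invert → 0xCB2C; add 1 → 0xCB2D.
Split into bytes (most-significant first): CB 2D.
Little-endian stores the least-significant byte at the lowest address.
So at ascending addresses the bytes are 2D CB.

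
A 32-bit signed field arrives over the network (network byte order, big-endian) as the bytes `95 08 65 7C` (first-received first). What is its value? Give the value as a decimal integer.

-1794611844

Big-endian stores the most-significant byte at the lowest address.
The bytes are already most-significant first: 0x9508657C.
Top bit is set, so as a signed 32-bit value this is 0x9508657C − 2^32 = -1794611844.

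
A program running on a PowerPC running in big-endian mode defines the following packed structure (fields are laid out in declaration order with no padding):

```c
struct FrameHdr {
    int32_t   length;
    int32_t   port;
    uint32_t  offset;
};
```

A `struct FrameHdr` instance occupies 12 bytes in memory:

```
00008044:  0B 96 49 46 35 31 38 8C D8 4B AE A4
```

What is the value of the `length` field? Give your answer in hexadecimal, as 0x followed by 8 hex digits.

`length` is the first field, at byte offset 0, occupying 4 bytes.
Bytes at offsets 0..3: 0B 96 49 46.
Big-endian: lowest address holds the most-significant byte.
The bytes are already most-significant first: 0x0B964946.

0x0B964946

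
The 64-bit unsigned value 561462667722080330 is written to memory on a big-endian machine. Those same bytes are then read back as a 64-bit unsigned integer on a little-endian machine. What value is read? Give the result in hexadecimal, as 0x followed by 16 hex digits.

0x4AC0375052B7CA07

561462667722080330 in 64-bit hexadecimal is 0x07CAB7525037C04A.
Stored big-endian, the bytes at ascending addresses are 07 CA B7 52 50 37 C0 4A.
Read back as little-endian, the first byte is least significant, giving 0x4AC0375052B7CA07.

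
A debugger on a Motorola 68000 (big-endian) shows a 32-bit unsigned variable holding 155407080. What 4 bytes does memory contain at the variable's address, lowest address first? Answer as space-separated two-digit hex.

155407080 in hexadecimal, padded to 32 bits, is 0x094352E8.
Split into bytes (most-significant first): 09 43 52 E8.
Big-endian stores the most-significant byte at the lowest address.
So the memory order matches the most-significant-first order: 09 43 52 E8.

09 43 52 E8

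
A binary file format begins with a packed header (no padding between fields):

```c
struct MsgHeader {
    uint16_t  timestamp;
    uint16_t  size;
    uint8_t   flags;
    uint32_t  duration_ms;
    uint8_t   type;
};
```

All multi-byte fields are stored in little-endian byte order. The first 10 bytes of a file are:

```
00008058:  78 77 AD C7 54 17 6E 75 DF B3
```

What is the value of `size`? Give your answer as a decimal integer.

`size` follows `timestamp` (2 bytes), so it starts at byte offset 2 and occupies 2 bytes.
Bytes at offsets 2..3: AD C7.
Little-endian: lowest address holds the least-significant byte.
Reassemble most-significant byte first: C7 AD → 0xC7AD.
0xC7AD = 51117.

51117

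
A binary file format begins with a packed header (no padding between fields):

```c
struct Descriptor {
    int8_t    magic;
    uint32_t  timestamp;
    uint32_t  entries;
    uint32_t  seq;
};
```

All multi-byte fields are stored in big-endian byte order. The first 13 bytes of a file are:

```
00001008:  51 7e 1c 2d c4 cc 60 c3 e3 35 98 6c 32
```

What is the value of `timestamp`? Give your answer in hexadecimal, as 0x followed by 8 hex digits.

`timestamp` follows `magic` (1 byte), so it starts at byte offset 1 and occupies 4 bytes.
Bytes at offsets 1..4: 7E 1C 2D C4.
In big-endian order the high byte comes first in memory.
The bytes are already most-significant first: 0x7E1C2DC4.

0x7E1C2DC4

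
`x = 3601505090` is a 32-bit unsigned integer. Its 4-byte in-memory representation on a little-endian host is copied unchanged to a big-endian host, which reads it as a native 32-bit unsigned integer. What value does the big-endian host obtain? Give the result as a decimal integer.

3601505090 in 32-bit hexadecimal is 0xD6AA9B42.
Stored little-endian, the bytes at ascending addresses are 42 9B AA D6.
Read back as big-endian, the last byte is least significant, giving 0x429BAAD6.
0x429BAAD6 = 1117498070.

1117498070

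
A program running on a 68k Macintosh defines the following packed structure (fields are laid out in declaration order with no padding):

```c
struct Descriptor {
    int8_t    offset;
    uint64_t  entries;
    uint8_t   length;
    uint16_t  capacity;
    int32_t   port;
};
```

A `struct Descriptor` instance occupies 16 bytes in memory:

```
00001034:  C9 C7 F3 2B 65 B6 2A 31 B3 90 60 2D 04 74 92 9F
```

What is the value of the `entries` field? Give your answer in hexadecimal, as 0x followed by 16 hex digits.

0xC7F32B65B62A31B3

`entries` follows `offset` (1 byte), so it starts at byte offset 1 and occupies 8 bytes.
Bytes at offsets 1..8: C7 F3 2B 65 B6 2A 31 B3.
Big-endian: lowest address holds the most-significant byte.
The bytes are already most-significant first: 0xC7F32B65B62A31B3.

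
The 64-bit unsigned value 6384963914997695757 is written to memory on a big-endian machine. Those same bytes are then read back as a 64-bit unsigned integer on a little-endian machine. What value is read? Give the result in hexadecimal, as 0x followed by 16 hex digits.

0x0D052009DAF29B58

6384963914997695757 in 64-bit hexadecimal is 0x589BF2DA0920050D.
Stored big-endian, the bytes at ascending addresses are 58 9B F2 DA 09 20 05 0D.
Read back as little-endian, the first byte is least significant, giving 0x0D052009DAF29B58.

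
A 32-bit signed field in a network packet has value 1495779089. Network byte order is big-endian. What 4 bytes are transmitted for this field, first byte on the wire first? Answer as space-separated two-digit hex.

1495779089 in hexadecimal, padded to 32 bits, is 0x5927C711.
Split into bytes (most-significant first): 59 27 C7 11.
Big-endian stores the most-significant byte at the lowest address.
So the memory order matches the most-significant-first order: 59 27 C7 11.

59 27 C7 11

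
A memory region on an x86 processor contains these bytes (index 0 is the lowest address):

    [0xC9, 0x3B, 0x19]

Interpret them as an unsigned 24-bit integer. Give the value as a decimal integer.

Little-endian: lowest address holds the least-significant byte.
Reassemble most-significant byte first: 19 3B C9 → 0x193BC9.
0x193BC9 = 1653705.

1653705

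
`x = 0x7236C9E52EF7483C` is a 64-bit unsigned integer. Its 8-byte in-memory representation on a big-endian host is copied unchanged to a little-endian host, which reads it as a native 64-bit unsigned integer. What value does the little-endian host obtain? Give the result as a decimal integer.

Stored big-endian, the bytes at ascending addresses are 72 36 C9 E5 2E F7 48 3C.
Read back as little-endian, the first byte is least significant, giving 0x3C48F72EE5C93672.
0x3C48F72EE5C93672 = 4343993621394568818.

4343993621394568818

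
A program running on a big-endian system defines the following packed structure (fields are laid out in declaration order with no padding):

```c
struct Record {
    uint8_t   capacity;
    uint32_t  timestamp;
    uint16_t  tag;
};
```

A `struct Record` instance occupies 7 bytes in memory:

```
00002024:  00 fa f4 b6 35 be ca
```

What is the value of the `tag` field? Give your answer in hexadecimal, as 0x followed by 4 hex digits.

0xBECA

`tag` follows `capacity` (1 B), `timestamp` (4 B), so it starts at offset 1 + 4 = 5 and occupies 2 bytes.
Bytes at offsets 5..6: BE CA.
In big-endian order the high byte comes first in memory.
The bytes are already most-significant first: 0xBECA.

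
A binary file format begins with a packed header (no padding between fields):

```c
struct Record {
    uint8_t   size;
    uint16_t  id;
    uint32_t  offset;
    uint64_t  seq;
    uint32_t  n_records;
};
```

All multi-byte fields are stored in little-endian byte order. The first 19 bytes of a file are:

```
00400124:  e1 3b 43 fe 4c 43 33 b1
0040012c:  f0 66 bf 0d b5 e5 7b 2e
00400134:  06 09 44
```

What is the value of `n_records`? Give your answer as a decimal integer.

`n_records` follows `size` (1 B), `id` (2 B), `offset` (4 B), `seq` (8 B), so it starts at offset 1 + 2 + 4 + 8 = 15 and occupies 4 bytes.
Bytes at offsets 15..18: 2E 06 09 44.
In little-endian order the low byte comes first in memory.
Reassemble most-significant byte first: 44 09 06 2E → 0x4409062E.
0x4409062E = 1141442094.

1141442094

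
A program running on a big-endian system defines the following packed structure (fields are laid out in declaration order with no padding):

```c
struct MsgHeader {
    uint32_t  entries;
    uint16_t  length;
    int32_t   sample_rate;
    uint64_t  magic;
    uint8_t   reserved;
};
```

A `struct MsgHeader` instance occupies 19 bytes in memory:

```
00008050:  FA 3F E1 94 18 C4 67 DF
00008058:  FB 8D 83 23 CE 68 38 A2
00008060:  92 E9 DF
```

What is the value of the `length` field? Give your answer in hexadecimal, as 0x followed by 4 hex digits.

0x18C4

`length` follows `entries` (4 bytes), so it starts at byte offset 4 and occupies 2 bytes.
Bytes at offsets 4..5: 18 C4.
Big-endian: lowest address holds the most-significant byte.
The bytes are already most-significant first: 0x18C4.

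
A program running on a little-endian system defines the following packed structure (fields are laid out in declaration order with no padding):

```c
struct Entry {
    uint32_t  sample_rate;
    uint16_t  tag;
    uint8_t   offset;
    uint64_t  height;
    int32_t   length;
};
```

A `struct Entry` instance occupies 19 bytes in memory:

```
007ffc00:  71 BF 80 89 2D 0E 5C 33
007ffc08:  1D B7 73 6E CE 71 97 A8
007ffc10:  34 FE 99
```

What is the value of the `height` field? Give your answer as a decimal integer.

10912730345878527283

`height` follows `sample_rate` (4 B), `tag` (2 B), `offset` (1 B), so it starts at offset 4 + 2 + 1 = 7 and occupies 8 bytes.
Bytes at offsets 7..14: 33 1D B7 73 6E CE 71 97.
In little-endian order the low byte comes first in memory.
Reassemble most-significant byte first: 97 71 CE 6E 73 B7 1D 33 → 0x9771CE6E73B71D33.
0x9771CE6E73B71D33 = 10912730345878527283.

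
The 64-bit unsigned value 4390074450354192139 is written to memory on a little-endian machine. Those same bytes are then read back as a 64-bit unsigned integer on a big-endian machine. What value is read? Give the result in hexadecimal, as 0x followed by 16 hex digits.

0x0B3FE1F673ADEC3C

4390074450354192139 in 64-bit hexadecimal is 0x3CECAD73F6E13F0B.
Stored little-endian, the bytes at ascending addresses are 0B 3F E1 F6 73 AD EC 3C.
Read back as big-endian, the last byte is least significant, giving 0x0B3FE1F673ADEC3C.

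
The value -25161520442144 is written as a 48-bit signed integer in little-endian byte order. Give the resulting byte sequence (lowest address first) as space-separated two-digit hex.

E0 14 83 A0 1D E9

Two's complement of -25161520442144 in 48 bits: 25161520442144 = 0x16E25F7CEB20; invert → 0xE91DA08314DF; add 1 → 0xE91DA08314E0.
Split into bytes (most-significant first): E9 1D A0 83 14 E0.
Little-endian stores the least-significant byte at the lowest address.
So at ascending addresses the bytes are E0 14 83 A0 1D E9.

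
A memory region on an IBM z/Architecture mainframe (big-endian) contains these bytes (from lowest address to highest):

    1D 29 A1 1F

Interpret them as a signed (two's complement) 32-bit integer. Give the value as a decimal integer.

Big-endian stores the most-significant byte at the lowest address.
The bytes are already most-significant first: 0x1D29A11F.
0x1D29A11F = 489267487.

489267487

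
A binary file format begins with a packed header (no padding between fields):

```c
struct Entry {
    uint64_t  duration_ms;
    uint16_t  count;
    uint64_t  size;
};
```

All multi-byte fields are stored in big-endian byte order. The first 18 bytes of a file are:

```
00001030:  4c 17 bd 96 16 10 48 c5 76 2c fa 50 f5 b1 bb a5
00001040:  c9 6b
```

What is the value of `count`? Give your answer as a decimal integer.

30252

`count` follows `duration_ms` (8 bytes), so it starts at byte offset 8 and occupies 2 bytes.
Bytes at offsets 8..9: 76 2C.
Big-endian stores the most-significant byte at the lowest address.
The bytes are already most-significant first: 0x762C.
0x762C = 30252.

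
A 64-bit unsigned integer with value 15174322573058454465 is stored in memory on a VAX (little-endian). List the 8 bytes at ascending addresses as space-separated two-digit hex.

C1 33 57 B2 FB 05 96 D2

15174322573058454465 in hexadecimal, padded to 64 bits, is 0xD29605FBB25733C1.
Split into bytes (most-significant first): D2 96 05 FB B2 57 33 C1.
Little-endian: lowest address holds the least-significant byte.
So at ascending addresses the bytes are C1 33 57 B2 FB 05 96 D2.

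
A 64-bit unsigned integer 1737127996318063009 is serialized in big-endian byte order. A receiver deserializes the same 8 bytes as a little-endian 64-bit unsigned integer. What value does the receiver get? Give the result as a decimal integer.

11644598336203528984

1737127996318063009 in 64-bit hexadecimal is 0x181B84B57DEC99A1.
Stored big-endian, the bytes at ascending addresses are 18 1B 84 B5 7D EC 99 A1.
Read back as little-endian, the first byte is least significant, giving 0xA199EC7DB5841B18.
0xA199EC7DB5841B18 = 11644598336203528984.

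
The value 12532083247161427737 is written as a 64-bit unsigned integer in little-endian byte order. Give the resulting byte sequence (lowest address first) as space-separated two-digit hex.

19 47 AE C2 50 E7 EA AD

12532083247161427737 in hexadecimal, padded to 64 bits, is 0xADEAE750C2AE4719.
Split into bytes (most-significant first): AD EA E7 50 C2 AE 47 19.
In little-endian order the low byte comes first in memory.
So at ascending addresses the bytes are 19 47 AE C2 50 E7 EA AD.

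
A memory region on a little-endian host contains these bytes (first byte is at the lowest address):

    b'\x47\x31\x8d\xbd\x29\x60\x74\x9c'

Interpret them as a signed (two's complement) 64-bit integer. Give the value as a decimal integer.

Little-endian stores the least-significant byte at the lowest address.
Reassemble most-significant byte first: 9C 74 60 29 BD 8D 31 47 → 0x9C746029BD8D3147.
Top bit is set, so as a signed 64-bit value this is 0x9C746029BD8D3147 − 2^64 = -7173002574104284857.

-7173002574104284857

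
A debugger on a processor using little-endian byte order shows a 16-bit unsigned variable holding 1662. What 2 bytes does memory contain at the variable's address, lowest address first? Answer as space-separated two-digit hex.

7E 06

1662 in hexadecimal, padded to 16 bits, is 0x067E.
Split into bytes (most-significant first): 06 7E.
Little-endian stores the least-significant byte at the lowest address.
So at ascending addresses the bytes are 7E 06.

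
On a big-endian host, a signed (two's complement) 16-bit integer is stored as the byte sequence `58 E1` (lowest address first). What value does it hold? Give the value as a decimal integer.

Big-endian: lowest address holds the most-significant byte.
The bytes are already most-significant first: 0x58E1.
0x58E1 = 22753.

22753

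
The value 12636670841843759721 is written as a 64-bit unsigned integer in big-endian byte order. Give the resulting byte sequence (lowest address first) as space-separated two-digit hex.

AF 5E 79 2D BF A2 3A 69

12636670841843759721 in hexadecimal, padded to 64 bits, is 0xAF5E792DBFA23A69.
Split into bytes (most-significant first): AF 5E 79 2D BF A2 3A 69.
Big-endian: lowest address holds the most-significant byte.
So the memory order matches the most-significant-first order: AF 5E 79 2D BF A2 3A 69.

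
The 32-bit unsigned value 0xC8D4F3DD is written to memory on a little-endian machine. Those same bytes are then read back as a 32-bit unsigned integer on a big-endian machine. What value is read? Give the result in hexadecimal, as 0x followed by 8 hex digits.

Stored little-endian, the bytes at ascending addresses are DD F3 D4 C8.
Read back as big-endian, the last byte is least significant, giving 0xDDF3D4C8.

0xDDF3D4C8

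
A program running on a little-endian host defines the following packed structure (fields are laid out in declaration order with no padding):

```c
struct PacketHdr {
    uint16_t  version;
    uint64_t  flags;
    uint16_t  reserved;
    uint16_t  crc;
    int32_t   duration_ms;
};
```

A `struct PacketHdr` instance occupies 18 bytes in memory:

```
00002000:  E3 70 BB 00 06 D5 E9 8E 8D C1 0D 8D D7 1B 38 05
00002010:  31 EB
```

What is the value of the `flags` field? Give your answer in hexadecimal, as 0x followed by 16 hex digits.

0xC18D8EE9D50600BB

`flags` follows `version` (2 bytes), so it starts at byte offset 2 and occupies 8 bytes.
Bytes at offsets 2..9: BB 00 06 D5 E9 8E 8D C1.
Little-endian: lowest address holds the least-significant byte.
Reassemble most-significant byte first: C1 8D 8E E9 D5 06 00 BB → 0xC18D8EE9D50600BB.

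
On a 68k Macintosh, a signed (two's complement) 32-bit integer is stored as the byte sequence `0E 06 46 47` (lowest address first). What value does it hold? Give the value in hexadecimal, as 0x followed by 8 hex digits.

Big-endian: lowest address holds the most-significant byte.
The bytes are already most-significant first: 0x0E064647.

0x0E064647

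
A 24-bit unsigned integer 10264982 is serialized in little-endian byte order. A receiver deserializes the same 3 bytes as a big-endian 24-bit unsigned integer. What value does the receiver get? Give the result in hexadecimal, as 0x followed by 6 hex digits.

0x96A19C

10264982 in 24-bit hexadecimal is 0x9CA196.
Stored little-endian, the bytes at ascending addresses are 96 A1 9C.
Read back as big-endian, the last byte is least significant, giving 0x96A19C.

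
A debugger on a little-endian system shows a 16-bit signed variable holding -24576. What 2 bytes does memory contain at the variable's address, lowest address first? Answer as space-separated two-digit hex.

Two's complement of -24576 in 16 bits: 24576 = 0x6000; invert → 0x9FFF; add 1 → 0xA000.
Split into bytes (most-significant first): A0 00.
Little-endian: lowest address holds the least-significant byte.
So at ascending addresses the bytes are 00 A0.

00 A0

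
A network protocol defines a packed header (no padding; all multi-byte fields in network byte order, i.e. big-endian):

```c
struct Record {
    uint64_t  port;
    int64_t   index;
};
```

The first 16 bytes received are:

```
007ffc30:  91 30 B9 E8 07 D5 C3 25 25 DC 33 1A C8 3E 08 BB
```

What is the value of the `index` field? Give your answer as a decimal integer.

2728111664401352891

`index` follows `port` (8 bytes), so it starts at byte offset 8 and occupies 8 bytes.
Bytes at offsets 8..15: 25 DC 33 1A C8 3E 08 BB.
Big-endian stores the most-significant byte at the lowest address.
The bytes are already most-significant first: 0x25DC331AC83E08BB.
0x25DC331AC83E08BB = 2728111664401352891.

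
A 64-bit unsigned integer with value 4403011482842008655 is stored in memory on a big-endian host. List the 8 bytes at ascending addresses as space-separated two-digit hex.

3D 1A A3 9D 90 C3 8C 4F

4403011482842008655 in hexadecimal, padded to 64 bits, is 0x3D1AA39D90C38C4F.
Split into bytes (most-significant first): 3D 1A A3 9D 90 C3 8C 4F.
In big-endian order the high byte comes first in memory.
So the memory order matches the most-significant-first order: 3D 1A A3 9D 90 C3 8C 4F.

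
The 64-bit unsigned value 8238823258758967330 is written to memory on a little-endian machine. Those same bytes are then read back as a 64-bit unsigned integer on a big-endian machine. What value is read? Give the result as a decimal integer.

2517667536811480690

8238823258758967330 in 64-bit hexadecimal is 0x72562E1A498DF022.
Stored little-endian, the bytes at ascending addresses are 22 F0 8D 49 1A 2E 56 72.
Read back as big-endian, the last byte is least significant, giving 0x22F08D491A2E5672.
0x22F08D491A2E5672 = 2517667536811480690.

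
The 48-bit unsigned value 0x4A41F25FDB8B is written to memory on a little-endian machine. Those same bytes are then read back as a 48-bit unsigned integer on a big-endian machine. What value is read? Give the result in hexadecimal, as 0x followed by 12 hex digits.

Stored little-endian, the bytes at ascending addresses are 8B DB 5F F2 41 4A.
Read back as big-endian, the last byte is least significant, giving 0x8BDB5FF2414A.

0x8BDB5FF2414A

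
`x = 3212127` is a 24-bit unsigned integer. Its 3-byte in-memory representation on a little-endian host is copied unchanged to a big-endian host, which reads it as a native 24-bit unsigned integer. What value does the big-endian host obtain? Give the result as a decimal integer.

6226737

3212127 in 24-bit hexadecimal is 0x31035F.
Stored little-endian, the bytes at ascending addresses are 5F 03 31.
Read back as big-endian, the last byte is least significant, giving 0x5F0331.
0x5F0331 = 6226737.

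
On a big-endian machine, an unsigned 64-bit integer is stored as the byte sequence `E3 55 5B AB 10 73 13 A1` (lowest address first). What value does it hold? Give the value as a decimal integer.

16381100009903559585

Big-endian: lowest address holds the most-significant byte.
The bytes are already most-significant first: 0xE3555BAB107313A1.
0xE3555BAB107313A1 = 16381100009903559585.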